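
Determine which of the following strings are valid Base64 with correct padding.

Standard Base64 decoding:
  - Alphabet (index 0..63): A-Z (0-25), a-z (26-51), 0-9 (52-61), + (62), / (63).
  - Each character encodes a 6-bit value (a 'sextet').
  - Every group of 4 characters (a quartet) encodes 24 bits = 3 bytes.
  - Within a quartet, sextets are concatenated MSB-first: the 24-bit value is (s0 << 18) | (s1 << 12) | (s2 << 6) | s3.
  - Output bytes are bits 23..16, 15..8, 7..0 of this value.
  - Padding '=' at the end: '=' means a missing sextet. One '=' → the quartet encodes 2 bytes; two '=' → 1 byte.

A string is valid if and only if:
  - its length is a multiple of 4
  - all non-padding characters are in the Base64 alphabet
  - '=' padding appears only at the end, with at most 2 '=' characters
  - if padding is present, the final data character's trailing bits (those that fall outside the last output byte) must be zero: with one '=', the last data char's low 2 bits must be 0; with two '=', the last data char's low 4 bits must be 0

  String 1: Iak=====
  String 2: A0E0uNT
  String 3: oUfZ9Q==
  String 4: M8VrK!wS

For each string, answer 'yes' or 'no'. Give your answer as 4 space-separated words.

String 1: 'Iak=====' → invalid (5 pad chars (max 2))
String 2: 'A0E0uNT' → invalid (len=7 not mult of 4)
String 3: 'oUfZ9Q==' → valid
String 4: 'M8VrK!wS' → invalid (bad char(s): ['!'])

Answer: no no yes no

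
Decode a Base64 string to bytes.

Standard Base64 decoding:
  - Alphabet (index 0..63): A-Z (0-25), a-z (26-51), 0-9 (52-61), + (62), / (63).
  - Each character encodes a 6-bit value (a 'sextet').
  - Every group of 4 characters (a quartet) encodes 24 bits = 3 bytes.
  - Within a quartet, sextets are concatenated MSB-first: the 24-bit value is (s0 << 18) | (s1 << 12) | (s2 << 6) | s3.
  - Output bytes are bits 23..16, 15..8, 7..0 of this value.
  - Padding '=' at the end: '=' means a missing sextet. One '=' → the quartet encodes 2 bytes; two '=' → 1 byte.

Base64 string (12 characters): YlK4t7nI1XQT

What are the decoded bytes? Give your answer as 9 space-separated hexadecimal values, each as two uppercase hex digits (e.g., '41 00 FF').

After char 0 ('Y'=24): chars_in_quartet=1 acc=0x18 bytes_emitted=0
After char 1 ('l'=37): chars_in_quartet=2 acc=0x625 bytes_emitted=0
After char 2 ('K'=10): chars_in_quartet=3 acc=0x1894A bytes_emitted=0
After char 3 ('4'=56): chars_in_quartet=4 acc=0x6252B8 -> emit 62 52 B8, reset; bytes_emitted=3
After char 4 ('t'=45): chars_in_quartet=1 acc=0x2D bytes_emitted=3
After char 5 ('7'=59): chars_in_quartet=2 acc=0xB7B bytes_emitted=3
After char 6 ('n'=39): chars_in_quartet=3 acc=0x2DEE7 bytes_emitted=3
After char 7 ('I'=8): chars_in_quartet=4 acc=0xB7B9C8 -> emit B7 B9 C8, reset; bytes_emitted=6
After char 8 ('1'=53): chars_in_quartet=1 acc=0x35 bytes_emitted=6
After char 9 ('X'=23): chars_in_quartet=2 acc=0xD57 bytes_emitted=6
After char 10 ('Q'=16): chars_in_quartet=3 acc=0x355D0 bytes_emitted=6
After char 11 ('T'=19): chars_in_quartet=4 acc=0xD57413 -> emit D5 74 13, reset; bytes_emitted=9

Answer: 62 52 B8 B7 B9 C8 D5 74 13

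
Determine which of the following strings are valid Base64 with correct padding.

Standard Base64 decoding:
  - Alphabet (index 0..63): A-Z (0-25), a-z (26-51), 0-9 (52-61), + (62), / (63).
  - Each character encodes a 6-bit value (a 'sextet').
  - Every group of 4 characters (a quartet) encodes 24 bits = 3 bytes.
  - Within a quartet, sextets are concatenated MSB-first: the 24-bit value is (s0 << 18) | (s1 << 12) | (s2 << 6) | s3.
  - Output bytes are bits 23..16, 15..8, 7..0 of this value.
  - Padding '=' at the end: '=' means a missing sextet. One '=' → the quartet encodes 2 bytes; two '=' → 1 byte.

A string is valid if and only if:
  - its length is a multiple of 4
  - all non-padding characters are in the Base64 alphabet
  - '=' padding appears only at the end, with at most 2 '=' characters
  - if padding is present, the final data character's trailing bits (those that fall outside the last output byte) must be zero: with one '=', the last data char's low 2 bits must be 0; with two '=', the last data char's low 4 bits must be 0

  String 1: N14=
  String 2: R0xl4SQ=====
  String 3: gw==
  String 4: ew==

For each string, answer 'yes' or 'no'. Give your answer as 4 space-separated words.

Answer: yes no yes yes

Derivation:
String 1: 'N14=' → valid
String 2: 'R0xl4SQ=====' → invalid (5 pad chars (max 2))
String 3: 'gw==' → valid
String 4: 'ew==' → valid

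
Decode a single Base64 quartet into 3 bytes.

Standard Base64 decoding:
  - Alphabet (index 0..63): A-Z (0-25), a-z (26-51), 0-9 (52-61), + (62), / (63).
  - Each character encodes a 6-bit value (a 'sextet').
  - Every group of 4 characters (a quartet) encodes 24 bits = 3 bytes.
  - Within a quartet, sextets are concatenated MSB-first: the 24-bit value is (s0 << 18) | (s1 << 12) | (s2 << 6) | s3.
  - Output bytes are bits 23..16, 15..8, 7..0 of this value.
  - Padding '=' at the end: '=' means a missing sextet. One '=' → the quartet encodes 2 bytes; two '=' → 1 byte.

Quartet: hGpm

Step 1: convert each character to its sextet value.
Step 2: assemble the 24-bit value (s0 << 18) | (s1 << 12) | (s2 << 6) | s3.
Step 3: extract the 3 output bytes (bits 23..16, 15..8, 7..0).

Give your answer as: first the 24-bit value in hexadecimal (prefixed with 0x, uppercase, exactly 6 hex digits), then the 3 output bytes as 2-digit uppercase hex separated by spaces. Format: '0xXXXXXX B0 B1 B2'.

Answer: 0x846A66 84 6A 66

Derivation:
Sextets: h=33, G=6, p=41, m=38
24-bit: (33<<18) | (6<<12) | (41<<6) | 38
      = 0x840000 | 0x006000 | 0x000A40 | 0x000026
      = 0x846A66
Bytes: (v>>16)&0xFF=84, (v>>8)&0xFF=6A, v&0xFF=66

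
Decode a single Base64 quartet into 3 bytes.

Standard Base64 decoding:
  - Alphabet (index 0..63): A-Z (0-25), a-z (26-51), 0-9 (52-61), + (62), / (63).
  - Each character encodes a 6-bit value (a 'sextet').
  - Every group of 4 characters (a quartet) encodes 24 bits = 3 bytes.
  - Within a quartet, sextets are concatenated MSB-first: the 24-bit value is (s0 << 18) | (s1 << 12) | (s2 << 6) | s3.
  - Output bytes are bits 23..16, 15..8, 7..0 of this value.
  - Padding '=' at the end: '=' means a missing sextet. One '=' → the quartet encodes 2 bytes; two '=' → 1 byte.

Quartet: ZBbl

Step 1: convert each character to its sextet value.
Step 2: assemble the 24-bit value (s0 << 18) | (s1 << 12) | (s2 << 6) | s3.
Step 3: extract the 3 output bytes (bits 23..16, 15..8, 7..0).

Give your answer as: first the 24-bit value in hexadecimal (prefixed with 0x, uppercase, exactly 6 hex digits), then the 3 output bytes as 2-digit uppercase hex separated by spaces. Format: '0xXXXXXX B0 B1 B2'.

Sextets: Z=25, B=1, b=27, l=37
24-bit: (25<<18) | (1<<12) | (27<<6) | 37
      = 0x640000 | 0x001000 | 0x0006C0 | 0x000025
      = 0x6416E5
Bytes: (v>>16)&0xFF=64, (v>>8)&0xFF=16, v&0xFF=E5

Answer: 0x6416E5 64 16 E5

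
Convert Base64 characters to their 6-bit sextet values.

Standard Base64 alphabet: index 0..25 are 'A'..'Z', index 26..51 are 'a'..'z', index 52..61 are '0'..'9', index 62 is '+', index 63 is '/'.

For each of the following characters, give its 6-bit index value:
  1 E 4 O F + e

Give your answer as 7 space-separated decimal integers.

'1': 0..9 range, 52 + ord('1') − ord('0') = 53
'E': A..Z range, ord('E') − ord('A') = 4
'4': 0..9 range, 52 + ord('4') − ord('0') = 56
'O': A..Z range, ord('O') − ord('A') = 14
'F': A..Z range, ord('F') − ord('A') = 5
'+': index 62
'e': a..z range, 26 + ord('e') − ord('a') = 30

Answer: 53 4 56 14 5 62 30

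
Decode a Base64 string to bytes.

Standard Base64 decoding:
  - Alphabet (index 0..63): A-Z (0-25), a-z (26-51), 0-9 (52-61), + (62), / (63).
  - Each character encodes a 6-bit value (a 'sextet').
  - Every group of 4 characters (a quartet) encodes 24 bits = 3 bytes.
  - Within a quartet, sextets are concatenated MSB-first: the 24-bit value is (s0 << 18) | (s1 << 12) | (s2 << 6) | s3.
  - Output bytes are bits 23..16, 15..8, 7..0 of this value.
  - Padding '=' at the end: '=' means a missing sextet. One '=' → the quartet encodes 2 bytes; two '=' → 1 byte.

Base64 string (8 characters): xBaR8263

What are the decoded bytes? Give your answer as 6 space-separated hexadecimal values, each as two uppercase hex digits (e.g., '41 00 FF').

After char 0 ('x'=49): chars_in_quartet=1 acc=0x31 bytes_emitted=0
After char 1 ('B'=1): chars_in_quartet=2 acc=0xC41 bytes_emitted=0
After char 2 ('a'=26): chars_in_quartet=3 acc=0x3105A bytes_emitted=0
After char 3 ('R'=17): chars_in_quartet=4 acc=0xC41691 -> emit C4 16 91, reset; bytes_emitted=3
After char 4 ('8'=60): chars_in_quartet=1 acc=0x3C bytes_emitted=3
After char 5 ('2'=54): chars_in_quartet=2 acc=0xF36 bytes_emitted=3
After char 6 ('6'=58): chars_in_quartet=3 acc=0x3CDBA bytes_emitted=3
After char 7 ('3'=55): chars_in_quartet=4 acc=0xF36EB7 -> emit F3 6E B7, reset; bytes_emitted=6

Answer: C4 16 91 F3 6E B7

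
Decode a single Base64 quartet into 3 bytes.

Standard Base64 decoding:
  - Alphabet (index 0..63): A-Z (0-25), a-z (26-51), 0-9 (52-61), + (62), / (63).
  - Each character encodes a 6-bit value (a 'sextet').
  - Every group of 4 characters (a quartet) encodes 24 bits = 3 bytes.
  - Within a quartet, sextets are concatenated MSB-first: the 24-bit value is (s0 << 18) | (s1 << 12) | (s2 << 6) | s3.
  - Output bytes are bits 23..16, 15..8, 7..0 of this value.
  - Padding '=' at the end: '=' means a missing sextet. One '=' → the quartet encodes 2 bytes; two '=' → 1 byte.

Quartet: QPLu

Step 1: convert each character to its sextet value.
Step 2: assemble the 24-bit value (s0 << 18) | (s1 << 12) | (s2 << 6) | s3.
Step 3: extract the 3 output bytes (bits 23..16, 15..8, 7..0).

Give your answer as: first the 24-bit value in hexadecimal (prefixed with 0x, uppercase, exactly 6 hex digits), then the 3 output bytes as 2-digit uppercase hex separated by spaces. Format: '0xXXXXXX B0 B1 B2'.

Answer: 0x40F2EE 40 F2 EE

Derivation:
Sextets: Q=16, P=15, L=11, u=46
24-bit: (16<<18) | (15<<12) | (11<<6) | 46
      = 0x400000 | 0x00F000 | 0x0002C0 | 0x00002E
      = 0x40F2EE
Bytes: (v>>16)&0xFF=40, (v>>8)&0xFF=F2, v&0xFF=EE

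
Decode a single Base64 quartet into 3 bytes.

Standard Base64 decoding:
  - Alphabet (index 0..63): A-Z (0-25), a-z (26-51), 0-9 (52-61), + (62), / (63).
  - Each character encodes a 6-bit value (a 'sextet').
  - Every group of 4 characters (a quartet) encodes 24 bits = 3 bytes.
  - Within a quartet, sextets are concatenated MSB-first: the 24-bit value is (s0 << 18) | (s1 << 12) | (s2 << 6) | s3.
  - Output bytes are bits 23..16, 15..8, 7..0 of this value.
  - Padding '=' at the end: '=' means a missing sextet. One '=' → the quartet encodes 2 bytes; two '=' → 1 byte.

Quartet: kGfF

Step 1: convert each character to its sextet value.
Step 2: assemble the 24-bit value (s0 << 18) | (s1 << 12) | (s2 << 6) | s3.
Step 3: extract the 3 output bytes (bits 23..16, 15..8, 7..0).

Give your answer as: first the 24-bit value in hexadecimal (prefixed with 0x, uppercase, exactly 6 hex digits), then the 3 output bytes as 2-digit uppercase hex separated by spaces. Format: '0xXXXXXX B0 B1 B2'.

Answer: 0x9067C5 90 67 C5

Derivation:
Sextets: k=36, G=6, f=31, F=5
24-bit: (36<<18) | (6<<12) | (31<<6) | 5
      = 0x900000 | 0x006000 | 0x0007C0 | 0x000005
      = 0x9067C5
Bytes: (v>>16)&0xFF=90, (v>>8)&0xFF=67, v&0xFF=C5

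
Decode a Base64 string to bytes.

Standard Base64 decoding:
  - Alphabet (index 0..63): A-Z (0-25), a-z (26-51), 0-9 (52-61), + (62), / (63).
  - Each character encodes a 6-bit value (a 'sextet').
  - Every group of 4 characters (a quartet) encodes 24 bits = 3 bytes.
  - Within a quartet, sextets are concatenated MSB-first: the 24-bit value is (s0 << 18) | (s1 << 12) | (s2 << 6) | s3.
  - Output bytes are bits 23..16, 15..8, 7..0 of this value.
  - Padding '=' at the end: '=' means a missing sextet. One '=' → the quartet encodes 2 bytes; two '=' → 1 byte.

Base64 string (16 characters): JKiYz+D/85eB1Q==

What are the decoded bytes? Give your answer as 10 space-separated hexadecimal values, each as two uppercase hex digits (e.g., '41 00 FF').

Answer: 24 A8 98 CF E0 FF F3 97 81 D5

Derivation:
After char 0 ('J'=9): chars_in_quartet=1 acc=0x9 bytes_emitted=0
After char 1 ('K'=10): chars_in_quartet=2 acc=0x24A bytes_emitted=0
After char 2 ('i'=34): chars_in_quartet=3 acc=0x92A2 bytes_emitted=0
After char 3 ('Y'=24): chars_in_quartet=4 acc=0x24A898 -> emit 24 A8 98, reset; bytes_emitted=3
After char 4 ('z'=51): chars_in_quartet=1 acc=0x33 bytes_emitted=3
After char 5 ('+'=62): chars_in_quartet=2 acc=0xCFE bytes_emitted=3
After char 6 ('D'=3): chars_in_quartet=3 acc=0x33F83 bytes_emitted=3
After char 7 ('/'=63): chars_in_quartet=4 acc=0xCFE0FF -> emit CF E0 FF, reset; bytes_emitted=6
After char 8 ('8'=60): chars_in_quartet=1 acc=0x3C bytes_emitted=6
After char 9 ('5'=57): chars_in_quartet=2 acc=0xF39 bytes_emitted=6
After char 10 ('e'=30): chars_in_quartet=3 acc=0x3CE5E bytes_emitted=6
After char 11 ('B'=1): chars_in_quartet=4 acc=0xF39781 -> emit F3 97 81, reset; bytes_emitted=9
After char 12 ('1'=53): chars_in_quartet=1 acc=0x35 bytes_emitted=9
After char 13 ('Q'=16): chars_in_quartet=2 acc=0xD50 bytes_emitted=9
Padding '==': partial quartet acc=0xD50 -> emit D5; bytes_emitted=10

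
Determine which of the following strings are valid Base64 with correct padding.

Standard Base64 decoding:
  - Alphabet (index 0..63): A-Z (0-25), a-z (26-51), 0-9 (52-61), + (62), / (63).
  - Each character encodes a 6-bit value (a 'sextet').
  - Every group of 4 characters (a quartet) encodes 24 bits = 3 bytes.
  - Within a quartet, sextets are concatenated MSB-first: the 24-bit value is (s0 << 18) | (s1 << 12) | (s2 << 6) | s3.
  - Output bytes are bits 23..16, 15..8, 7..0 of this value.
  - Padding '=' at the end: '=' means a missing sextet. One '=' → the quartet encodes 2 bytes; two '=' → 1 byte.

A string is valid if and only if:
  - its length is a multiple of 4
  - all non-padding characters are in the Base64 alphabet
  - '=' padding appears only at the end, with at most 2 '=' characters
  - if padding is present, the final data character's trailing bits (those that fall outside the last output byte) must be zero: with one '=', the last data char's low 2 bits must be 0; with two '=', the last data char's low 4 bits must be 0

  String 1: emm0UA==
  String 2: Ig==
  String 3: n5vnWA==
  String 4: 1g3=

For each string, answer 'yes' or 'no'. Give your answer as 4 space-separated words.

String 1: 'emm0UA==' → valid
String 2: 'Ig==' → valid
String 3: 'n5vnWA==' → valid
String 4: '1g3=' → invalid (bad trailing bits)

Answer: yes yes yes no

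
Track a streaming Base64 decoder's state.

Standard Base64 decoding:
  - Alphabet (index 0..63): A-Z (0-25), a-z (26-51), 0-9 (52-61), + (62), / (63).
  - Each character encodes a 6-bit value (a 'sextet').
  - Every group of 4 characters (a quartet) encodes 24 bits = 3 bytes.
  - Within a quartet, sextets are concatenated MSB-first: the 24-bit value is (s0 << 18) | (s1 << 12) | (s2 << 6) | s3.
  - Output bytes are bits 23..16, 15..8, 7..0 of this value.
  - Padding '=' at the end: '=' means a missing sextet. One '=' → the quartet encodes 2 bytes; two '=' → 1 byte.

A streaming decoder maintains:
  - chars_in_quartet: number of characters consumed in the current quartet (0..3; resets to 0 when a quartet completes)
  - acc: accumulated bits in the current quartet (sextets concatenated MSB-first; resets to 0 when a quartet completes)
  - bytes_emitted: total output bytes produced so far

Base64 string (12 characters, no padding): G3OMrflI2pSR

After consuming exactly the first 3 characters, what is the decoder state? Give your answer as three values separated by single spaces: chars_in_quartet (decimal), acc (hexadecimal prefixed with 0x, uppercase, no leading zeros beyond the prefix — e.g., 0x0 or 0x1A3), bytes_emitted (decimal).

Answer: 3 0x6DCE 0

Derivation:
After char 0 ('G'=6): chars_in_quartet=1 acc=0x6 bytes_emitted=0
After char 1 ('3'=55): chars_in_quartet=2 acc=0x1B7 bytes_emitted=0
After char 2 ('O'=14): chars_in_quartet=3 acc=0x6DCE bytes_emitted=0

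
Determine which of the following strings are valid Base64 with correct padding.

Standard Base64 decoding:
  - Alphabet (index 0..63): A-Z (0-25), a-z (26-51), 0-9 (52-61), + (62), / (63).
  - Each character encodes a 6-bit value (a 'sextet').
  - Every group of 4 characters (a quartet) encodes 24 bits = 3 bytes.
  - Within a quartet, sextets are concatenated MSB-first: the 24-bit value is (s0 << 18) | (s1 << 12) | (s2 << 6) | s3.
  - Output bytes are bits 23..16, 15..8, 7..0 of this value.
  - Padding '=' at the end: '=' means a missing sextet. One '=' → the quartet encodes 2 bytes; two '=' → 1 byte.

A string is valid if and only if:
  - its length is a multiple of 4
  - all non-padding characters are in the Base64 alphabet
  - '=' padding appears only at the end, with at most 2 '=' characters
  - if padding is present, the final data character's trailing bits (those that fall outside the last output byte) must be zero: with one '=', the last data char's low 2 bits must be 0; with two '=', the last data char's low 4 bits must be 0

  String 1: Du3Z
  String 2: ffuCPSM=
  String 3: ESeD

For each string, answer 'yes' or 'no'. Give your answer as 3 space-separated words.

String 1: 'Du3Z' → valid
String 2: 'ffuCPSM=' → valid
String 3: 'ESeD' → valid

Answer: yes yes yes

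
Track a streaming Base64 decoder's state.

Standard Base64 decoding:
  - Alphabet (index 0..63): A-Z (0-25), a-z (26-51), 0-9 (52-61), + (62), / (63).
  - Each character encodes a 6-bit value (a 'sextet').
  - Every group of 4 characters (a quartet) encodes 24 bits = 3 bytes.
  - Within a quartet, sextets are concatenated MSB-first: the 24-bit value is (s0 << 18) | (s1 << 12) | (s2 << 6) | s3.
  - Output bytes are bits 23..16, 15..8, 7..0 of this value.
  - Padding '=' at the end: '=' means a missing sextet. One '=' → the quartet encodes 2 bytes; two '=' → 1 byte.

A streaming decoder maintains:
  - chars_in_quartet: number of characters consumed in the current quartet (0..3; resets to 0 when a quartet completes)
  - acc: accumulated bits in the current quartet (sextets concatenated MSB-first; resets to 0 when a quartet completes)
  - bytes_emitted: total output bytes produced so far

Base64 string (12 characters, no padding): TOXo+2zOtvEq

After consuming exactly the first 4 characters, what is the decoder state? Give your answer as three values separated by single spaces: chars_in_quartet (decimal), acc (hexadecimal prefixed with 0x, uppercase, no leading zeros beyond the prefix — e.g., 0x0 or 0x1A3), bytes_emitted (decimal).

Answer: 0 0x0 3

Derivation:
After char 0 ('T'=19): chars_in_quartet=1 acc=0x13 bytes_emitted=0
After char 1 ('O'=14): chars_in_quartet=2 acc=0x4CE bytes_emitted=0
After char 2 ('X'=23): chars_in_quartet=3 acc=0x13397 bytes_emitted=0
After char 3 ('o'=40): chars_in_quartet=4 acc=0x4CE5E8 -> emit 4C E5 E8, reset; bytes_emitted=3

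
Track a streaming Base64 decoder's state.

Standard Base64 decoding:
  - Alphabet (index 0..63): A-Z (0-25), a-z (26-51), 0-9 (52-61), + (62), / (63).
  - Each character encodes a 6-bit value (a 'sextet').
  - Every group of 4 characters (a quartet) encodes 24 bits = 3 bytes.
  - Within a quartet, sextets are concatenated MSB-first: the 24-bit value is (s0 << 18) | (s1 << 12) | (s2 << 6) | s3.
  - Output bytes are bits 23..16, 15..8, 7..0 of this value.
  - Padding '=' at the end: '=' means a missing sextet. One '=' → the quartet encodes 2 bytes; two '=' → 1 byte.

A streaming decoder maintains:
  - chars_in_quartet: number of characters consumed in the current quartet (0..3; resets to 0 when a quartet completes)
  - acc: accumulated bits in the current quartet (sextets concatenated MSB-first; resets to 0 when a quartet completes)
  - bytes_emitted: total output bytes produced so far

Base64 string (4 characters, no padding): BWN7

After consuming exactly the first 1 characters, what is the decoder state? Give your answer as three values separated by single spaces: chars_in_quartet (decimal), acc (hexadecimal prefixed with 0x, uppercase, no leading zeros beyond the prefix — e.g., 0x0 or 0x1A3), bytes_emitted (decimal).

Answer: 1 0x1 0

Derivation:
After char 0 ('B'=1): chars_in_quartet=1 acc=0x1 bytes_emitted=0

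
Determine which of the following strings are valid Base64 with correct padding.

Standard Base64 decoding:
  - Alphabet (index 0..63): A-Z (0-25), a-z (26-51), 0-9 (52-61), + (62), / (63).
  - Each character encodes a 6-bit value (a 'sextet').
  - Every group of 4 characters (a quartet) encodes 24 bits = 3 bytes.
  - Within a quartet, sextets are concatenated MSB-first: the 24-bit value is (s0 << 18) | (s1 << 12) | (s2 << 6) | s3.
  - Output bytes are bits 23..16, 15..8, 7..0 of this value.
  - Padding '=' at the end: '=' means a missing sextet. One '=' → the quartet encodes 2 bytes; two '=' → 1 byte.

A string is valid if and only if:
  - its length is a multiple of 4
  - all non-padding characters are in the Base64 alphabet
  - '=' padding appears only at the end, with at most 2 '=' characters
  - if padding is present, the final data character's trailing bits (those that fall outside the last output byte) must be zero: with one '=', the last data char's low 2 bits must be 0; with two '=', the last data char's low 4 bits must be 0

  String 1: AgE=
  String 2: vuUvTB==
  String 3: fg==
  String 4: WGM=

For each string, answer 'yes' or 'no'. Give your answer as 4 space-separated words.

String 1: 'AgE=' → valid
String 2: 'vuUvTB==' → invalid (bad trailing bits)
String 3: 'fg==' → valid
String 4: 'WGM=' → valid

Answer: yes no yes yes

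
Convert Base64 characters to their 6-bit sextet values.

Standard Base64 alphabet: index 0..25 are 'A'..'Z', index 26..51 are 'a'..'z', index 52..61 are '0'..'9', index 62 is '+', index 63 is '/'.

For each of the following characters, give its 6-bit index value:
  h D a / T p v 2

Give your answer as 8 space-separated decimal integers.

Answer: 33 3 26 63 19 41 47 54

Derivation:
'h': a..z range, 26 + ord('h') − ord('a') = 33
'D': A..Z range, ord('D') − ord('A') = 3
'a': a..z range, 26 + ord('a') − ord('a') = 26
'/': index 63
'T': A..Z range, ord('T') − ord('A') = 19
'p': a..z range, 26 + ord('p') − ord('a') = 41
'v': a..z range, 26 + ord('v') − ord('a') = 47
'2': 0..9 range, 52 + ord('2') − ord('0') = 54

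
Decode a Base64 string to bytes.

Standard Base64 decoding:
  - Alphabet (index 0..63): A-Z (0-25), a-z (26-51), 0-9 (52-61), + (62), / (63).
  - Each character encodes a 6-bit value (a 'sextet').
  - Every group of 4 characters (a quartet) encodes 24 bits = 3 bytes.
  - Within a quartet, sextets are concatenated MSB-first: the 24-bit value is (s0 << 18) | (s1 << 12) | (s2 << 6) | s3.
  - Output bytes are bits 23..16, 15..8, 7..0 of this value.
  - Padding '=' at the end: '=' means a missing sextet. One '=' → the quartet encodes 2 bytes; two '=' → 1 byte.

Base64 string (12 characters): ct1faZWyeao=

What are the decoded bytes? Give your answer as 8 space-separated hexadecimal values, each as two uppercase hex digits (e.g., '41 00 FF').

Answer: 72 DD 5F 69 95 B2 79 AA

Derivation:
After char 0 ('c'=28): chars_in_quartet=1 acc=0x1C bytes_emitted=0
After char 1 ('t'=45): chars_in_quartet=2 acc=0x72D bytes_emitted=0
After char 2 ('1'=53): chars_in_quartet=3 acc=0x1CB75 bytes_emitted=0
After char 3 ('f'=31): chars_in_quartet=4 acc=0x72DD5F -> emit 72 DD 5F, reset; bytes_emitted=3
After char 4 ('a'=26): chars_in_quartet=1 acc=0x1A bytes_emitted=3
After char 5 ('Z'=25): chars_in_quartet=2 acc=0x699 bytes_emitted=3
After char 6 ('W'=22): chars_in_quartet=3 acc=0x1A656 bytes_emitted=3
After char 7 ('y'=50): chars_in_quartet=4 acc=0x6995B2 -> emit 69 95 B2, reset; bytes_emitted=6
After char 8 ('e'=30): chars_in_quartet=1 acc=0x1E bytes_emitted=6
After char 9 ('a'=26): chars_in_quartet=2 acc=0x79A bytes_emitted=6
After char 10 ('o'=40): chars_in_quartet=3 acc=0x1E6A8 bytes_emitted=6
Padding '=': partial quartet acc=0x1E6A8 -> emit 79 AA; bytes_emitted=8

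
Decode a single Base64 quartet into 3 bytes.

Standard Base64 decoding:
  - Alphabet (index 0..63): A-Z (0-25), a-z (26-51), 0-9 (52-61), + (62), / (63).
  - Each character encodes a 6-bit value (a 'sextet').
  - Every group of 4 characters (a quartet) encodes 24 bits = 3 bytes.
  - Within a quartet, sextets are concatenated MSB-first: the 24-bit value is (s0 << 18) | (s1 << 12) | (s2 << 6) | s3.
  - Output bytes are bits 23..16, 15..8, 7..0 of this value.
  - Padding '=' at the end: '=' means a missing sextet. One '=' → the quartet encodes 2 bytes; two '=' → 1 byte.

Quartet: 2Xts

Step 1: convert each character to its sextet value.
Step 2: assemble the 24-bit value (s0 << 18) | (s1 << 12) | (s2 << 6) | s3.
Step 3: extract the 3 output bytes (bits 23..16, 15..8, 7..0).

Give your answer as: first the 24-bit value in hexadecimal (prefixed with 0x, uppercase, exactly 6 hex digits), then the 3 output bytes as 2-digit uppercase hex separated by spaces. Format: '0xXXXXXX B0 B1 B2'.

Sextets: 2=54, X=23, t=45, s=44
24-bit: (54<<18) | (23<<12) | (45<<6) | 44
      = 0xD80000 | 0x017000 | 0x000B40 | 0x00002C
      = 0xD97B6C
Bytes: (v>>16)&0xFF=D9, (v>>8)&0xFF=7B, v&0xFF=6C

Answer: 0xD97B6C D9 7B 6C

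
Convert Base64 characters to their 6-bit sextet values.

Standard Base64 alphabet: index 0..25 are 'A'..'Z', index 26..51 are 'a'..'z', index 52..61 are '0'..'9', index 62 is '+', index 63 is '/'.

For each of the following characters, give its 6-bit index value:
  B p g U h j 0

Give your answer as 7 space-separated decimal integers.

Answer: 1 41 32 20 33 35 52

Derivation:
'B': A..Z range, ord('B') − ord('A') = 1
'p': a..z range, 26 + ord('p') − ord('a') = 41
'g': a..z range, 26 + ord('g') − ord('a') = 32
'U': A..Z range, ord('U') − ord('A') = 20
'h': a..z range, 26 + ord('h') − ord('a') = 33
'j': a..z range, 26 + ord('j') − ord('a') = 35
'0': 0..9 range, 52 + ord('0') − ord('0') = 52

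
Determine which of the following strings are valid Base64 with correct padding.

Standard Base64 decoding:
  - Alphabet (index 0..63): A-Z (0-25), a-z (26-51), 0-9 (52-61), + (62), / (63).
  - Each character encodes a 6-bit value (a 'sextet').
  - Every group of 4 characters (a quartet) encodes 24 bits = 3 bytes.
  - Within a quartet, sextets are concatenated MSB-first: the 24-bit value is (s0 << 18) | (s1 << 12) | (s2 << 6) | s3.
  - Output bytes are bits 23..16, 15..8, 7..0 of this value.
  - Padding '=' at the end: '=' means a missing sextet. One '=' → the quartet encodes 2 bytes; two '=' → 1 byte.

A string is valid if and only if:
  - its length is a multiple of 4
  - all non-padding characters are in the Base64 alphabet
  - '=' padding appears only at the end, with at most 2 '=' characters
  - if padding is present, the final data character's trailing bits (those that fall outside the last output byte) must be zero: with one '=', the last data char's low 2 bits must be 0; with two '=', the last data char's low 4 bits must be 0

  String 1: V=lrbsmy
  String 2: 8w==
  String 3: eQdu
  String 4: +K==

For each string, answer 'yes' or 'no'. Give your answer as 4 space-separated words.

Answer: no yes yes no

Derivation:
String 1: 'V=lrbsmy' → invalid (bad char(s): ['=']; '=' in middle)
String 2: '8w==' → valid
String 3: 'eQdu' → valid
String 4: '+K==' → invalid (bad trailing bits)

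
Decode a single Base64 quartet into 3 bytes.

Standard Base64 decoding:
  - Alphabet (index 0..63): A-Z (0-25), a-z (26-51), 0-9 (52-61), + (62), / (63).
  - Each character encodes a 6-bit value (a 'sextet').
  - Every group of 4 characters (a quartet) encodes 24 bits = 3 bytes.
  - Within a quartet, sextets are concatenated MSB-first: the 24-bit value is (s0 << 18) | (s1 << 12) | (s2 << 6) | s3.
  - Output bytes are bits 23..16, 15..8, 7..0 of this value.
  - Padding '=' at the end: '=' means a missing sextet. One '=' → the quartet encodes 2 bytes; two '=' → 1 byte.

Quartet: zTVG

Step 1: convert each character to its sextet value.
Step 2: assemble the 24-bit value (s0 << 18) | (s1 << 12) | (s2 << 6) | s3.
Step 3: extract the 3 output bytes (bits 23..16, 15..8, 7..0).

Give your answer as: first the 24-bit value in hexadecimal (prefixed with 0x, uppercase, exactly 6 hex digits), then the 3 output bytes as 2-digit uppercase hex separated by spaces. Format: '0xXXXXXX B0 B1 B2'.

Answer: 0xCD3546 CD 35 46

Derivation:
Sextets: z=51, T=19, V=21, G=6
24-bit: (51<<18) | (19<<12) | (21<<6) | 6
      = 0xCC0000 | 0x013000 | 0x000540 | 0x000006
      = 0xCD3546
Bytes: (v>>16)&0xFF=CD, (v>>8)&0xFF=35, v&0xFF=46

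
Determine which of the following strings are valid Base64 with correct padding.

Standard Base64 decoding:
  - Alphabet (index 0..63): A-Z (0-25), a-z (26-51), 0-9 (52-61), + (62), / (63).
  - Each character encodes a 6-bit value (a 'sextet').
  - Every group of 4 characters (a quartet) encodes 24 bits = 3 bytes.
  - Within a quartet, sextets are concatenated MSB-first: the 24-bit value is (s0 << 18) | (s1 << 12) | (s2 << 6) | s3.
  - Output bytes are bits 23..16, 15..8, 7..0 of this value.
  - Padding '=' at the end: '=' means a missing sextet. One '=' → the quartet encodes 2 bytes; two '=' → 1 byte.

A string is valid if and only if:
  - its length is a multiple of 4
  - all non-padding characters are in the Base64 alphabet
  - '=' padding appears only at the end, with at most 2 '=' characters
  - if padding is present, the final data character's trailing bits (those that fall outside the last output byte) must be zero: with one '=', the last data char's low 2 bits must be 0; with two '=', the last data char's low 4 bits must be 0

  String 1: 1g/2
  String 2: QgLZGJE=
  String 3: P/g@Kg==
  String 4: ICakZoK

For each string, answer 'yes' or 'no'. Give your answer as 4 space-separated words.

Answer: yes yes no no

Derivation:
String 1: '1g/2' → valid
String 2: 'QgLZGJE=' → valid
String 3: 'P/g@Kg==' → invalid (bad char(s): ['@'])
String 4: 'ICakZoK' → invalid (len=7 not mult of 4)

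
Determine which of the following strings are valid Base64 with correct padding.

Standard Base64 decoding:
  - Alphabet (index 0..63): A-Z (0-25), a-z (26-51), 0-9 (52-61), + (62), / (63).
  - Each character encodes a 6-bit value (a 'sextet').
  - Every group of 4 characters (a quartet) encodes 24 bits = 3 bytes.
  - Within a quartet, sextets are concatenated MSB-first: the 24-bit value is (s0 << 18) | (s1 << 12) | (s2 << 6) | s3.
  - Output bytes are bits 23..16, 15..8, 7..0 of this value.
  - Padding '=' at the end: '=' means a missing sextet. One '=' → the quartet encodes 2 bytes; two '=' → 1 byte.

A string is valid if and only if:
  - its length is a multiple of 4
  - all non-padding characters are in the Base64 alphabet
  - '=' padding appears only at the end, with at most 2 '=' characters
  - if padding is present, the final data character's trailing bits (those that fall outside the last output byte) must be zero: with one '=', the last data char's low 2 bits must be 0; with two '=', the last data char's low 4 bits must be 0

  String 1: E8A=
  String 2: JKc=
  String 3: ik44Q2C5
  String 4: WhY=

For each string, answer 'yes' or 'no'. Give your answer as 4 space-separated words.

Answer: yes yes yes yes

Derivation:
String 1: 'E8A=' → valid
String 2: 'JKc=' → valid
String 3: 'ik44Q2C5' → valid
String 4: 'WhY=' → valid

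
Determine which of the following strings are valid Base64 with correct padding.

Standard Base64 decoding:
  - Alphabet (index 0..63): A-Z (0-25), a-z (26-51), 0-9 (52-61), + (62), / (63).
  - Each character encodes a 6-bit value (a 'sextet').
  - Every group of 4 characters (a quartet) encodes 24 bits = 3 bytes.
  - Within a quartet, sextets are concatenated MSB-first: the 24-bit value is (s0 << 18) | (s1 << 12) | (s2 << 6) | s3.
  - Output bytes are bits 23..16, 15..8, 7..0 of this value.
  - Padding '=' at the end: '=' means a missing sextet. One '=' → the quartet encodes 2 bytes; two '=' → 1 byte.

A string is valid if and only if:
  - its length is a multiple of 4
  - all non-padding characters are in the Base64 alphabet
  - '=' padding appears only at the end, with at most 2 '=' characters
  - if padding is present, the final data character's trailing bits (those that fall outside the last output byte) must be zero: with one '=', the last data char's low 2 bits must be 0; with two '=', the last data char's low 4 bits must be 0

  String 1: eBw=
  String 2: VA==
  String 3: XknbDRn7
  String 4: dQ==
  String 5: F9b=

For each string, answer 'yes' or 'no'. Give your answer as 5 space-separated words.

Answer: yes yes yes yes no

Derivation:
String 1: 'eBw=' → valid
String 2: 'VA==' → valid
String 3: 'XknbDRn7' → valid
String 4: 'dQ==' → valid
String 5: 'F9b=' → invalid (bad trailing bits)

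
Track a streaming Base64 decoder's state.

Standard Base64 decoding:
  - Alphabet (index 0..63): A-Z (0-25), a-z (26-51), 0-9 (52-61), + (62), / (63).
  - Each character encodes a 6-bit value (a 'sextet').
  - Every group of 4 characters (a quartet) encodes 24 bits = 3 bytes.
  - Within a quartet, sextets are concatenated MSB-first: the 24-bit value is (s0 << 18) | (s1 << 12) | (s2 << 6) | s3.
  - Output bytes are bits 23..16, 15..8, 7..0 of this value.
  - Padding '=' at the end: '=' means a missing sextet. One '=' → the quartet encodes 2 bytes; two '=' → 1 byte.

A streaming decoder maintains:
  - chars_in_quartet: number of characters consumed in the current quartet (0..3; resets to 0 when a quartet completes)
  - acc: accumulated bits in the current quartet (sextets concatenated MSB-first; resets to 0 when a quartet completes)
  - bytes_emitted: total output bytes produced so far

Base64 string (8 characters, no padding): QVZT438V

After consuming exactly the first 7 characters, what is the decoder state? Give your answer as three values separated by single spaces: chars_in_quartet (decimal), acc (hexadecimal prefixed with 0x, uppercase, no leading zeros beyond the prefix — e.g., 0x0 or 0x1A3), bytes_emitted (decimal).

Answer: 3 0x38DFC 3

Derivation:
After char 0 ('Q'=16): chars_in_quartet=1 acc=0x10 bytes_emitted=0
After char 1 ('V'=21): chars_in_quartet=2 acc=0x415 bytes_emitted=0
After char 2 ('Z'=25): chars_in_quartet=3 acc=0x10559 bytes_emitted=0
After char 3 ('T'=19): chars_in_quartet=4 acc=0x415653 -> emit 41 56 53, reset; bytes_emitted=3
After char 4 ('4'=56): chars_in_quartet=1 acc=0x38 bytes_emitted=3
After char 5 ('3'=55): chars_in_quartet=2 acc=0xE37 bytes_emitted=3
After char 6 ('8'=60): chars_in_quartet=3 acc=0x38DFC bytes_emitted=3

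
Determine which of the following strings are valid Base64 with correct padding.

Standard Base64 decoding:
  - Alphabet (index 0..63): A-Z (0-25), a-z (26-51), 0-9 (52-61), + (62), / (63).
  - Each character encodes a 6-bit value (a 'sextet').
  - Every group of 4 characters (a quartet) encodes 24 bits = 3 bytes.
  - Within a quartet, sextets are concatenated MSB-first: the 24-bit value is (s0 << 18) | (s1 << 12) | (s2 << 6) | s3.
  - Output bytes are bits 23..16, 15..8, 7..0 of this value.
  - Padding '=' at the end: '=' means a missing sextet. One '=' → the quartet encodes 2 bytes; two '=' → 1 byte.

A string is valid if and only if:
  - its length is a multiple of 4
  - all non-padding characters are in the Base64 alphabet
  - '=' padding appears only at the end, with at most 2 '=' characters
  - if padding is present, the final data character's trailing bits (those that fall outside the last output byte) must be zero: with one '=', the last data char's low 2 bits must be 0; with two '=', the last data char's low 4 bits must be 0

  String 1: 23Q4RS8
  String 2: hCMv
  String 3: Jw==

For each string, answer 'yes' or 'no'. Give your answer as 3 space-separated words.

String 1: '23Q4RS8' → invalid (len=7 not mult of 4)
String 2: 'hCMv' → valid
String 3: 'Jw==' → valid

Answer: no yes yes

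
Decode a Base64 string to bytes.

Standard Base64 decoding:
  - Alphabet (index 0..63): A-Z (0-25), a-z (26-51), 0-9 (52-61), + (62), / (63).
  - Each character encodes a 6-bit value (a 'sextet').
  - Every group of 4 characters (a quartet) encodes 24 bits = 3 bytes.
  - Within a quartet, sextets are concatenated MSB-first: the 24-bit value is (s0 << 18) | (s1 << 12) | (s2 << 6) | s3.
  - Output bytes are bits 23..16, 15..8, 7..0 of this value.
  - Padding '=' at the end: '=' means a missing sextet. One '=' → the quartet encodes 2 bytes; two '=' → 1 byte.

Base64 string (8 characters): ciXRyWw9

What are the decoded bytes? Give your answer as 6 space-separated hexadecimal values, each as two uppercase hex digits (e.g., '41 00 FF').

After char 0 ('c'=28): chars_in_quartet=1 acc=0x1C bytes_emitted=0
After char 1 ('i'=34): chars_in_quartet=2 acc=0x722 bytes_emitted=0
After char 2 ('X'=23): chars_in_quartet=3 acc=0x1C897 bytes_emitted=0
After char 3 ('R'=17): chars_in_quartet=4 acc=0x7225D1 -> emit 72 25 D1, reset; bytes_emitted=3
After char 4 ('y'=50): chars_in_quartet=1 acc=0x32 bytes_emitted=3
After char 5 ('W'=22): chars_in_quartet=2 acc=0xC96 bytes_emitted=3
After char 6 ('w'=48): chars_in_quartet=3 acc=0x325B0 bytes_emitted=3
After char 7 ('9'=61): chars_in_quartet=4 acc=0xC96C3D -> emit C9 6C 3D, reset; bytes_emitted=6

Answer: 72 25 D1 C9 6C 3D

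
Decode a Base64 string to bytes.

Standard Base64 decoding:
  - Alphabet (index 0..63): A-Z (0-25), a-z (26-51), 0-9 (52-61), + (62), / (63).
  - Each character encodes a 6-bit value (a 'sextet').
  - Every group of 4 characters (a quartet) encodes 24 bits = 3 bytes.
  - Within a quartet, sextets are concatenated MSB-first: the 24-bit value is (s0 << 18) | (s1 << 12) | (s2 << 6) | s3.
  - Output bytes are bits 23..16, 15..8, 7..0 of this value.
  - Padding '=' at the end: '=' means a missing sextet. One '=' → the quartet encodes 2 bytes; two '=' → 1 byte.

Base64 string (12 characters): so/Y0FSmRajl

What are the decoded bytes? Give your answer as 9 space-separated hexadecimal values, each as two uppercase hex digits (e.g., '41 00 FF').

Answer: B2 8F D8 D0 54 A6 45 A8 E5

Derivation:
After char 0 ('s'=44): chars_in_quartet=1 acc=0x2C bytes_emitted=0
After char 1 ('o'=40): chars_in_quartet=2 acc=0xB28 bytes_emitted=0
After char 2 ('/'=63): chars_in_quartet=3 acc=0x2CA3F bytes_emitted=0
After char 3 ('Y'=24): chars_in_quartet=4 acc=0xB28FD8 -> emit B2 8F D8, reset; bytes_emitted=3
After char 4 ('0'=52): chars_in_quartet=1 acc=0x34 bytes_emitted=3
After char 5 ('F'=5): chars_in_quartet=2 acc=0xD05 bytes_emitted=3
After char 6 ('S'=18): chars_in_quartet=3 acc=0x34152 bytes_emitted=3
After char 7 ('m'=38): chars_in_quartet=4 acc=0xD054A6 -> emit D0 54 A6, reset; bytes_emitted=6
After char 8 ('R'=17): chars_in_quartet=1 acc=0x11 bytes_emitted=6
After char 9 ('a'=26): chars_in_quartet=2 acc=0x45A bytes_emitted=6
After char 10 ('j'=35): chars_in_quartet=3 acc=0x116A3 bytes_emitted=6
After char 11 ('l'=37): chars_in_quartet=4 acc=0x45A8E5 -> emit 45 A8 E5, reset; bytes_emitted=9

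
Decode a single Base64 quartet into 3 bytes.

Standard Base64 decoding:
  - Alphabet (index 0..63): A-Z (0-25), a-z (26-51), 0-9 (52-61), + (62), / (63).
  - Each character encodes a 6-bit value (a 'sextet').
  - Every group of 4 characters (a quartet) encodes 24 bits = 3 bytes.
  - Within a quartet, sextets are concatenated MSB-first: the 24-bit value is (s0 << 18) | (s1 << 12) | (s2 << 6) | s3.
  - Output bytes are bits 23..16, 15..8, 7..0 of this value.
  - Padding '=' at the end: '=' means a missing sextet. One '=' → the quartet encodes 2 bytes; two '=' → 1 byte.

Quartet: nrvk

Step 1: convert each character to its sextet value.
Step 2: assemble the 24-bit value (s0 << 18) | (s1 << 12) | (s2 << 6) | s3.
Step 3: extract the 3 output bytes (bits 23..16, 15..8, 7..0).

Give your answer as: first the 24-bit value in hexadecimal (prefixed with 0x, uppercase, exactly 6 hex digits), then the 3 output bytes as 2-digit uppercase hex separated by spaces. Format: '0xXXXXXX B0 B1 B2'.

Answer: 0x9EBBE4 9E BB E4

Derivation:
Sextets: n=39, r=43, v=47, k=36
24-bit: (39<<18) | (43<<12) | (47<<6) | 36
      = 0x9C0000 | 0x02B000 | 0x000BC0 | 0x000024
      = 0x9EBBE4
Bytes: (v>>16)&0xFF=9E, (v>>8)&0xFF=BB, v&0xFF=E4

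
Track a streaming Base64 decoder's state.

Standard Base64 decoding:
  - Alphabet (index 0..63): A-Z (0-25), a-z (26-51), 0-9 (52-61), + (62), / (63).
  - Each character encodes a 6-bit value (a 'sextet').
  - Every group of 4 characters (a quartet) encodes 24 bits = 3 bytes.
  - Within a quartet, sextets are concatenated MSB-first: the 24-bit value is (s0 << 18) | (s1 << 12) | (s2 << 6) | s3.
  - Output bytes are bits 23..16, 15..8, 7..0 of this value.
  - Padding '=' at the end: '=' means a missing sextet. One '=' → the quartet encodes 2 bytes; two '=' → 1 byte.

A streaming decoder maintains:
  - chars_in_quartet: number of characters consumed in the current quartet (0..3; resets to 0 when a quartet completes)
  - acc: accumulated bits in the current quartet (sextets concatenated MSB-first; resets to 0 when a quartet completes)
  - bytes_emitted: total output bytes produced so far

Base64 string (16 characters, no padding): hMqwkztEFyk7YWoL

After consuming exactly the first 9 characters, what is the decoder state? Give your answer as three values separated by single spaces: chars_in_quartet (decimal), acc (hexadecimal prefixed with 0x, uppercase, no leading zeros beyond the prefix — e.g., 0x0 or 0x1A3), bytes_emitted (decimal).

After char 0 ('h'=33): chars_in_quartet=1 acc=0x21 bytes_emitted=0
After char 1 ('M'=12): chars_in_quartet=2 acc=0x84C bytes_emitted=0
After char 2 ('q'=42): chars_in_quartet=3 acc=0x2132A bytes_emitted=0
After char 3 ('w'=48): chars_in_quartet=4 acc=0x84CAB0 -> emit 84 CA B0, reset; bytes_emitted=3
After char 4 ('k'=36): chars_in_quartet=1 acc=0x24 bytes_emitted=3
After char 5 ('z'=51): chars_in_quartet=2 acc=0x933 bytes_emitted=3
After char 6 ('t'=45): chars_in_quartet=3 acc=0x24CED bytes_emitted=3
After char 7 ('E'=4): chars_in_quartet=4 acc=0x933B44 -> emit 93 3B 44, reset; bytes_emitted=6
After char 8 ('F'=5): chars_in_quartet=1 acc=0x5 bytes_emitted=6

Answer: 1 0x5 6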